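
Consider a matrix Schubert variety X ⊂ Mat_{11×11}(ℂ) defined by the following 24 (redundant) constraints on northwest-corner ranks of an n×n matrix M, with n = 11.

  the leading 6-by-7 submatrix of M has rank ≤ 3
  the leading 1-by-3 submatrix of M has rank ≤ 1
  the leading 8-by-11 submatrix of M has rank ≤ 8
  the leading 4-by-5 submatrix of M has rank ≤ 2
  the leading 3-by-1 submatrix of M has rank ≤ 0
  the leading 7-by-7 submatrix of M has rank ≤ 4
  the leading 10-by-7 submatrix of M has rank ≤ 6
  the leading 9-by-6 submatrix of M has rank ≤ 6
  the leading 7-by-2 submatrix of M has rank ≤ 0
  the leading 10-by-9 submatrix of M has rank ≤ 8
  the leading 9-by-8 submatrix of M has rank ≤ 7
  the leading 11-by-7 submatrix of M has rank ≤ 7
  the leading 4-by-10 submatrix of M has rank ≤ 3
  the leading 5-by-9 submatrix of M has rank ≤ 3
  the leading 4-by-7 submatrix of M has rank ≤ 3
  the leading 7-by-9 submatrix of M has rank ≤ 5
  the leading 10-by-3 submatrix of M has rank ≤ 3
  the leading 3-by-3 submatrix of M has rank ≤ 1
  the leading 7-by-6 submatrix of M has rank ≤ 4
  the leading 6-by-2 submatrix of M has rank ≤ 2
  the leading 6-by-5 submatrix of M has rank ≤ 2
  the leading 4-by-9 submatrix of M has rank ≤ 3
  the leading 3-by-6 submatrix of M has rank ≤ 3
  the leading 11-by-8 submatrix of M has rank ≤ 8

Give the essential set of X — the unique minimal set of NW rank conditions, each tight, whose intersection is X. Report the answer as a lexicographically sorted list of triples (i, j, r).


Reconstructing r_w from the 24 given conditions:

  i=1: 0, 0, 1, 1, 1, 1, 1, 1, 1, 1, 1
  i=2: 0, 0, 1, 2, 2, 2, 2, 2, 2, 2, 2
  i=3: 0, 0, 1, 2, 2, 3, 3, 3, 3, 3, 3
  i=4: 0, 0, 1, 2, 2, 3, 3, 3, 3, 3, 4
  i=5: 0, 0, 1, 2, 2, 3, 3, 3, 3, 4, 5
  i=6: 0, 0, 1, 2, 2, 3, 3, 4, 4, 5, 6
  i=7: 0, 0, 1, 2, 3, 4, 4, 5, 5, 6, 7
  i=8: 1, 1, 2, 3, 4, 5, 5, 6, 6, 7, 8
  i=9: 1, 2, 3, 4, 5, 6, 6, 7, 7, 8, 9
  i=10: 1, 2, 3, 4, 5, 6, 6, 7, 8, 9, 10
  i=11: 1, 2, 3, 4, 5, 6, 7, 8, 9, 10, 11

hence w(1..11) = (3, 4, 6, 11, 10, 8, 5, 1, 2, 9, 7).

ℓ(w)=27; the 6 essential cells (i,j,r):

[(4, 10, 3), (5, 9, 3), (6, 5, 2), (6, 7, 3), (7, 2, 0), (10, 7, 6)]


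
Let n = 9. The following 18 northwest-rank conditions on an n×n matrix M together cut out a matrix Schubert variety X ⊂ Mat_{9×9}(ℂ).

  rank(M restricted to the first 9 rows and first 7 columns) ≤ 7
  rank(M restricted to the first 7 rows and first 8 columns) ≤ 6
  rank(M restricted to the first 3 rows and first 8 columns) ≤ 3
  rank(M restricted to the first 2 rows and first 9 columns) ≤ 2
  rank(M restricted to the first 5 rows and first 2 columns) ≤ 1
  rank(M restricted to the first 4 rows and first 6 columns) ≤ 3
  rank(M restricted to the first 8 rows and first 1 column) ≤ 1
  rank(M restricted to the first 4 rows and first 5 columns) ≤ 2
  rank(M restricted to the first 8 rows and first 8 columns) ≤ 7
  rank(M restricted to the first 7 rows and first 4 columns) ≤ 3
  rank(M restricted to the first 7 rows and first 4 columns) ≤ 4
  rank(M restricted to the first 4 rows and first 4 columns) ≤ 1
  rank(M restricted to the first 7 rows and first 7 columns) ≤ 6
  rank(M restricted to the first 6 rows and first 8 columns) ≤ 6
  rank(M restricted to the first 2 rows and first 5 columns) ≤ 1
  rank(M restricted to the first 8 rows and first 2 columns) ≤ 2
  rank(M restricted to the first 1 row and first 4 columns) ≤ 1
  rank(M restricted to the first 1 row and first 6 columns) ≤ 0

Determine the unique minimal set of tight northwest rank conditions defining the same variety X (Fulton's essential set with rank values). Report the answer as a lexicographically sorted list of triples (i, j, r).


Computing R[i][j] = min implied NW-rank bound (n=9, 18 conditions):

  0, 0, 0, 0, 0, 0, 1, 1, 1
  1, 1, 1, 1, 1, 1, 2, 2, 2
  1, 1, 1, 1, 2, 2, 3, 3, 3
  1, 1, 1, 1, 2, 3, 4, 4, 4
  1, 1, 2, 2, 3, 4, 5, 5, 5
  1, 2, 3, 3, 4, 5, 6, 6, 6
  1, 2, 3, 3, 4, 5, 6, 6, 7
  1, 2, 3, 4, 5, 6, 7, 7, 8
  1, 2, 3, 4, 5, 6, 7, 8, 9

second differences of R give the permutation w = (7, 1, 5, 6, 3, 2, 9, 4, 8).

|D(w)|=15, |Ess(w)|=5:

[(1, 6, 0), (4, 4, 1), (5, 2, 1), (7, 4, 3), (7, 8, 6)]


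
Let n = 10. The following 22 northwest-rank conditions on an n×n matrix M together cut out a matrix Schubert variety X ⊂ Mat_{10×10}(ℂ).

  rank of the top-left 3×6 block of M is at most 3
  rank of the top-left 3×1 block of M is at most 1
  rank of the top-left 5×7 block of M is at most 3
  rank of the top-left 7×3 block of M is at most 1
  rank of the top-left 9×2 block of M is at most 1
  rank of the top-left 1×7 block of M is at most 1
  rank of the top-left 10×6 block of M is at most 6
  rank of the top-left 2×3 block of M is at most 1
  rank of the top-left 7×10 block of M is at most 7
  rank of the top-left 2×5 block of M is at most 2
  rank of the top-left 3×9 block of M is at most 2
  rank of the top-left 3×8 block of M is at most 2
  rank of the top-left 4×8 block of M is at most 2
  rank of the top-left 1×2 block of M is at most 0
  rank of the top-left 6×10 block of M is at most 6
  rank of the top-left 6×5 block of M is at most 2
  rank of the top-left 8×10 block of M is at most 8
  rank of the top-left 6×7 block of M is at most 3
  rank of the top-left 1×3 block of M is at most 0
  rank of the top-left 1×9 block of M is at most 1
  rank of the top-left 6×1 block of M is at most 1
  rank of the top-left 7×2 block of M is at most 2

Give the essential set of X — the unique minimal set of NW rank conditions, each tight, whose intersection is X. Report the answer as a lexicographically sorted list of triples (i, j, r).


Propagating the 22 rank bounds to every northwest block:

  0  0  0  1  1  1  1  1  1  1
  1  1  1  2  2  2  2  2  2  2
  1  1  1  2  2  2  2  2  2  3
  1  1  1  2  2  2  2  2  3  4
  1  1  1  2  2  3  3  3  4  5
  1  1  1  2  2  3  3  4  5  6
  1  1  1  2  3  4  4  5  6  7
  1  1  2  3  4  5  5  6  7  8
  1  1  2  3  4  5  6  7  8  9
  1  2  3  4  5  6  7  8  9  10

second differences of R give the permutation w = (4, 1, 10, 9, 6, 8, 5, 3, 7, 2).

|D(w)|=27, |Ess(w)|=7:

[(1, 3, 0), (3, 9, 2), (4, 8, 2), (6, 5, 2), (6, 7, 3), (7, 3, 1), (9, 2, 1)]


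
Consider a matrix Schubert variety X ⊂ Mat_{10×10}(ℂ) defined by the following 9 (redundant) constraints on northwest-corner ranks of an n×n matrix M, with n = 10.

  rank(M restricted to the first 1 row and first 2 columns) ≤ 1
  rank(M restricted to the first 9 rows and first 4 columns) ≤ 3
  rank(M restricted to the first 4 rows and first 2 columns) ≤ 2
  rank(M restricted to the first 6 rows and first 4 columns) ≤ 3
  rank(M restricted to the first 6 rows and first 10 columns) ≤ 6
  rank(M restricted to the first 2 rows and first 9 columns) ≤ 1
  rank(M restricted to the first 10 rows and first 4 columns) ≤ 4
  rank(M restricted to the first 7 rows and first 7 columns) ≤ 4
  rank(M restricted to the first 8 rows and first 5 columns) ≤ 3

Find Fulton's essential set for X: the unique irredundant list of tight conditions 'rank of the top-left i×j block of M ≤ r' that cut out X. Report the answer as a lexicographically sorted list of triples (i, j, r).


Recovering R(i,j) via the rank-extension bound from the 9 conditions:

  row 1: 1  1  1  1  1  1  1  1  1  1
  row 2: 1  1  1  1  1  1  1  1  1  2
  row 3: 1  2  2  2  2  2  2  2  2  3
  row 4: 1  2  3  3  3  3  3  3  3  4
  row 5: 1  2  3  3  3  4  4  4  4  5
  row 6: 1  2  3  3  3  4  4  5  5  6
  row 7: 1  2  3  3  3  4  4  5  6  7
  row 8: 1  2  3  3  3  4  5  6  7  8
  row 9: 1  2  3  3  4  5  6  7  8  9
  row 10: 1  2  3  4  5  6  7  8  9  10

hence w(1..10) = (1, 10, 2, 3, 6, 8, 9, 7, 5, 4).

Fulton essential set (4 of the 19 Rothe cells):

[(2, 9, 1), (7, 7, 4), (8, 5, 3), (9, 4, 3)]


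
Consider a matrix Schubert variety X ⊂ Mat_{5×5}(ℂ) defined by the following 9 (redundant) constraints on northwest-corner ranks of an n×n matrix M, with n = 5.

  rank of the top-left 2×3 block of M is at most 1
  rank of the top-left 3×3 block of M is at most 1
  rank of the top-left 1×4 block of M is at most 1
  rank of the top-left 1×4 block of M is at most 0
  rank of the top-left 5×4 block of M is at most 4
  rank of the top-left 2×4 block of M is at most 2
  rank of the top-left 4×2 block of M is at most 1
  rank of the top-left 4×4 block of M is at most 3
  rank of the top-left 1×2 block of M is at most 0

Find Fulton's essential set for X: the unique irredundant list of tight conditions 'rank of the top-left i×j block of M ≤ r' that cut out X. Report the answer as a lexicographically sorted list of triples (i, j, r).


Propagating the 9 rank bounds to every northwest block:

  0  0  0  0  1
  1  1  1  1  2
  1  1  1  2  3
  1  1  2  3  4
  1  2  3  4  5

the unique w with this rank table is (5, 1, 4, 3, 2).

|D(w)|=7, |Ess(w)|=3:

[(1, 4, 0), (3, 3, 1), (4, 2, 1)]


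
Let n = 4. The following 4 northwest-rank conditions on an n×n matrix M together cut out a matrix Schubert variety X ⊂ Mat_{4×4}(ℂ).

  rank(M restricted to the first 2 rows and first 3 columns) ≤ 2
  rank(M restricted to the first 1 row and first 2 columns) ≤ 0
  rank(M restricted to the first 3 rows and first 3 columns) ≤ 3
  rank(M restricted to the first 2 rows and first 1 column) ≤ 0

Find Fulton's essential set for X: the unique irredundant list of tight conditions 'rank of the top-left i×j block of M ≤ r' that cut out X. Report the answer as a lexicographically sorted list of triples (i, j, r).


Reconstructing r_w from the 4 given conditions:

  R[1]: 0 | 0 | 1 | 1
  R[2]: 0 | 1 | 2 | 2
  R[3]: 1 | 2 | 3 | 3
  R[4]: 1 | 2 | 3 | 4

hence w(1..4) = (3, 2, 1, 4).

2 SE-corners of the 3-cell Rothe diagram give Ess(w):

[(1, 2, 0), (2, 1, 0)]


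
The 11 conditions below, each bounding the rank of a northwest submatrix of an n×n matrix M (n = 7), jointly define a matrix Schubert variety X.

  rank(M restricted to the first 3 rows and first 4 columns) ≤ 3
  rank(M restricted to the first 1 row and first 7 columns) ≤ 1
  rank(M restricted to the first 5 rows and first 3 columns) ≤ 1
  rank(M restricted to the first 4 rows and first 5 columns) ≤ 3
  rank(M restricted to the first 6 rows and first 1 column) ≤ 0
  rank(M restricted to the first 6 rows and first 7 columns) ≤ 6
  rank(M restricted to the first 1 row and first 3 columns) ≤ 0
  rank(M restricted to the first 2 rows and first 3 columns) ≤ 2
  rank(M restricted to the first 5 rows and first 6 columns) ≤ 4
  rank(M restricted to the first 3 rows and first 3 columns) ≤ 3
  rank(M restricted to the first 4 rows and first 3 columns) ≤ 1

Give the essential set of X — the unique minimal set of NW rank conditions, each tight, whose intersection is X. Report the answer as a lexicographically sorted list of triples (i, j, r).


The tightest implied rank at each (i,j), from the 11 conditions:

  R[1]: 0  0  0  1  1  1  1
  R[2]: 0  1  1  2  2  2  2
  R[3]: 0  1  1  2  3  3  3
  R[4]: 0  1  1  2  3  4  4
  R[5]: 0  1  1  2  3  4  5
  R[6]: 0  1  2  3  4  5  6
  R[7]: 1  2  3  4  5  6  7

hence w(1..7) = (4, 2, 5, 6, 7, 3, 1).

|D(w)|=11, |Ess(w)|=3:

[(1, 3, 0), (5, 3, 1), (6, 1, 0)]


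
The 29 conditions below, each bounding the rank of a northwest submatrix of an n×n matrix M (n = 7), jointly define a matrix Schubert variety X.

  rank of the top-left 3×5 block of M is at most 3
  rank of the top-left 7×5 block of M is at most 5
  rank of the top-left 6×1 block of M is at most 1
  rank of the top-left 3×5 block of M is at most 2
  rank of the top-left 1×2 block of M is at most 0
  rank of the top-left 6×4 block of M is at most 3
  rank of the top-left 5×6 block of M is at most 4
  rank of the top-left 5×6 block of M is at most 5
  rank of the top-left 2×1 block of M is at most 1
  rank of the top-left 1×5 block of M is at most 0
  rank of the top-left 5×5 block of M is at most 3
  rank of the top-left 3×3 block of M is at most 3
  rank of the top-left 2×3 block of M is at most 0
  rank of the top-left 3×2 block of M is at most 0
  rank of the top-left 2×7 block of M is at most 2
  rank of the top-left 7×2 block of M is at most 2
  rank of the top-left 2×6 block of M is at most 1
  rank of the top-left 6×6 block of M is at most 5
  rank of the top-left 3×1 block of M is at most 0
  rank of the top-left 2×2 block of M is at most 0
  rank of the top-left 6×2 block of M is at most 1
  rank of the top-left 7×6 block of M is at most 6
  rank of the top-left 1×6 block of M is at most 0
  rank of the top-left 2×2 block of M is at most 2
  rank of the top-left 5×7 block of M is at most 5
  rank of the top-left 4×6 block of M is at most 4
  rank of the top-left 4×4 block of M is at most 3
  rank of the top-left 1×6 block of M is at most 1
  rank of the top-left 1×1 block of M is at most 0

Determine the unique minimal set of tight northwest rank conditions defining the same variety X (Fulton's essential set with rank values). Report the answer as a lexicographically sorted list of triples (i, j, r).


Computing R[i][j] = min implied NW-rank bound (n=7, 29 conditions):

  i=1: 0, 0, 0, 0, 0, 0, 1
  i=2: 0, 0, 0, 1, 1, 1, 2
  i=3: 0, 0, 1, 2, 2, 2, 3
  i=4: 1, 1, 2, 3, 3, 3, 4
  i=5: 1, 1, 2, 3, 3, 4, 5
  i=6: 1, 1, 2, 3, 4, 5, 6
  i=7: 1, 2, 3, 4, 5, 6, 7

giving w = (7, 4, 3, 1, 6, 5, 2) via Δ²R.

|D(w)|=14, |Ess(w)|=5:

[(1, 6, 0), (2, 3, 0), (3, 2, 0), (5, 5, 3), (6, 2, 1)]


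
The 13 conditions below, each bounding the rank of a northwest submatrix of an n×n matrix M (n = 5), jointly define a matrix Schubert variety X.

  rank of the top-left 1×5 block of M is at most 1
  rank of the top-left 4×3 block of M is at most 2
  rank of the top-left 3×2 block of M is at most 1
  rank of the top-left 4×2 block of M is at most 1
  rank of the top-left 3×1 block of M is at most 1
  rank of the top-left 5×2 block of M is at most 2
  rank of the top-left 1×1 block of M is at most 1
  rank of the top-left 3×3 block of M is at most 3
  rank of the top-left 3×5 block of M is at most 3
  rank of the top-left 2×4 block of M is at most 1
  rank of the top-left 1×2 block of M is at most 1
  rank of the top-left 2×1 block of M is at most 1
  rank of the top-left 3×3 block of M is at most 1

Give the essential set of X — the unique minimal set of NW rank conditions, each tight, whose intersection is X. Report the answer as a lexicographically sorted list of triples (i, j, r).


The tightest implied rank at each (i,j), from the 13 conditions:

  row 1: 1  1  1  1  1
  row 2: 1  1  1  1  2
  row 3: 1  1  1  2  3
  row 4: 1  1  2  3  4
  row 5: 1  2  3  4  5

second differences of R give the permutation w = (1, 5, 4, 3, 2).

|D(w)|=6, |Ess(w)|=3:

[(2, 4, 1), (3, 3, 1), (4, 2, 1)]


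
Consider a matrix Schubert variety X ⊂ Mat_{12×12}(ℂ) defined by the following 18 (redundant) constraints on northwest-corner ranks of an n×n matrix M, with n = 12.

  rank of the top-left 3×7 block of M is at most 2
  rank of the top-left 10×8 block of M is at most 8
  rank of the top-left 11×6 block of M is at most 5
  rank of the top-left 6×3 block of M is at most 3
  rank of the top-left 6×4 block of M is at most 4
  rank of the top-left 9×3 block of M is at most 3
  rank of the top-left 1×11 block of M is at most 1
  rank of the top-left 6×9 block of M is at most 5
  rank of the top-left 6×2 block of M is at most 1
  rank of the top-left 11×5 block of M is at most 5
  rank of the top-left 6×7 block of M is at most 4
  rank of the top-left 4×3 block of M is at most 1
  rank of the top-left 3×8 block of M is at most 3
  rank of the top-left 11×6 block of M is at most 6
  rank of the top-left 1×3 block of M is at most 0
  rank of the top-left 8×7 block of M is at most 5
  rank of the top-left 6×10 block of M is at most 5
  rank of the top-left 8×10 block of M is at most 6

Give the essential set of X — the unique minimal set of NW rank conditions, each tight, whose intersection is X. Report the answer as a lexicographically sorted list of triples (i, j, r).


Propagating the 18 rank bounds to every northwest block:

  0, 0, 0, 1, 1, 1, 1, 1, 1, 1, 1, 1
  1, 1, 1, 2, 2, 2, 2, 2, 2, 2, 2, 2
  1, 1, 1, 2, 2, 2, 2, 3, 3, 3, 3, 3
  1, 1, 1, 2, 3, 3, 3, 4, 4, 4, 4, 4
  1, 1, 2, 3, 4, 4, 4, 5, 5, 5, 5, 5
  1, 1, 2, 3, 4, 4, 4, 5, 5, 5, 6, 6
  1, 2, 3, 4, 5, 5, 5, 6, 6, 6, 7, 7
  1, 2, 3, 4, 5, 5, 5, 6, 6, 6, 7, 8
  1, 2, 3, 4, 5, 5, 6, 7, 7, 7, 8, 9
  1, 2, 3, 4, 5, 5, 6, 7, 8, 8, 9, 10
  1, 2, 3, 4, 5, 5, 6, 7, 8, 9, 10, 11
  1, 2, 3, 4, 5, 6, 7, 8, 9, 10, 11, 12

the unique w with this rank table is (4, 1, 8, 5, 3, 11, 2, 12, 7, 9, 10, 6).

D(w) has 23 cells with 9 SE-corners; essential set:

[(1, 3, 0), (3, 7, 2), (4, 3, 1), (6, 2, 1), (6, 7, 4), (6, 10, 5), (8, 7, 5), (8, 10, 6), (11, 6, 5)]


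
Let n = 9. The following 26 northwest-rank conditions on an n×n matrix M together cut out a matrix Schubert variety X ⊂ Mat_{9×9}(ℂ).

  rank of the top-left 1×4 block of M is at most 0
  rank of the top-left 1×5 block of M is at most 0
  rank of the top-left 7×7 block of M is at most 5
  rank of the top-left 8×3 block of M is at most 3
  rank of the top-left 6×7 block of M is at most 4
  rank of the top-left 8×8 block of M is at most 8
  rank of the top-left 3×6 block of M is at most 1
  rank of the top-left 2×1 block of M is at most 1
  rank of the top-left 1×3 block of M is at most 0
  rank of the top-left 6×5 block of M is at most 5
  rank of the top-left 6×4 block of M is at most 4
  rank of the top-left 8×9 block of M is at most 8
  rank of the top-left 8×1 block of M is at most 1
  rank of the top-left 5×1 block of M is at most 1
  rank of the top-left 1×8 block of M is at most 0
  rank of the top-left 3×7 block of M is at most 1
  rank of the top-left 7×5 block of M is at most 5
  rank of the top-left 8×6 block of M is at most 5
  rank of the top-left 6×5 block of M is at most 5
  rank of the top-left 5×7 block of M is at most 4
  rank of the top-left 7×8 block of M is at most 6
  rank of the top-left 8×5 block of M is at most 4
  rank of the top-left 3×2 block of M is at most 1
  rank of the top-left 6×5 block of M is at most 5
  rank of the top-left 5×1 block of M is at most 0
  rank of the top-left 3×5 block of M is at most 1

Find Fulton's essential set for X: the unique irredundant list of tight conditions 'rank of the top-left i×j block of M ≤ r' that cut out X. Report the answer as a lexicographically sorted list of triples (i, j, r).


The tightest implied rank at each (i,j), from the 26 conditions:

  0, 0, 0, 0, 0, 0, 0, 0, 1
  0, 1, 1, 1, 1, 1, 1, 1, 2
  0, 1, 1, 1, 1, 1, 1, 2, 3
  0, 1, 2, 2, 2, 2, 2, 3, 4
  0, 1, 2, 3, 3, 3, 3, 4, 5
  1, 2, 3, 4, 4, 4, 4, 5, 6
  1, 2, 3, 4, 4, 5, 5, 6, 7
  1, 2, 3, 4, 4, 5, 6, 7, 8
  1, 2, 3, 4, 5, 6, 7, 8, 9

reading off 1-entries of Δ²R: w = (9, 2, 8, 3, 4, 1, 6, 7, 5).

4 SE-corners of the 19-cell Rothe diagram give Ess(w):

[(1, 8, 0), (3, 7, 1), (5, 1, 0), (8, 5, 4)]


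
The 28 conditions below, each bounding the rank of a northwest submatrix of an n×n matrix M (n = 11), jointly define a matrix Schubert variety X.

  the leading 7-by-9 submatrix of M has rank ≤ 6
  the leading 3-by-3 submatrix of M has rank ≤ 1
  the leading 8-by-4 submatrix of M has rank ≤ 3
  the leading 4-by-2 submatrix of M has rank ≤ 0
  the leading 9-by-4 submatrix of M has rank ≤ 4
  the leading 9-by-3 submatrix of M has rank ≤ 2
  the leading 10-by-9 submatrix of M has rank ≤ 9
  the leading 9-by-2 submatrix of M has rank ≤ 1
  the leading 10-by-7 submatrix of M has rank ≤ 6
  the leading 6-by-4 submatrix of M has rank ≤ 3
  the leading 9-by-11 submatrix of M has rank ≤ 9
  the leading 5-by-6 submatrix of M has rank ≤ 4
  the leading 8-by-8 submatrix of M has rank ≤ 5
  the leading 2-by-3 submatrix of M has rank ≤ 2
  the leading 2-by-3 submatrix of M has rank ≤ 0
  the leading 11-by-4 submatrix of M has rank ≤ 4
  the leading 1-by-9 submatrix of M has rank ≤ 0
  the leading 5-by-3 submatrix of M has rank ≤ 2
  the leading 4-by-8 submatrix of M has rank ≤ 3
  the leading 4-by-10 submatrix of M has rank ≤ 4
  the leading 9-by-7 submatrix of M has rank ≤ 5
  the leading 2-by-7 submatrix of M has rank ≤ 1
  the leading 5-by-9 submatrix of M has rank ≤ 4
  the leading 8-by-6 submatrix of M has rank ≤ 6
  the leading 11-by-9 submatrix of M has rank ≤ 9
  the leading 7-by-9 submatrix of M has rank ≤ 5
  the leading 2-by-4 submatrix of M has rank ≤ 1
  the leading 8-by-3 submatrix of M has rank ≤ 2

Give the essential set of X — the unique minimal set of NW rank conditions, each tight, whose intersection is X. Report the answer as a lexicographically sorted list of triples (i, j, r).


Propagating the 28 rank bounds to every northwest block:

  R[1]: 0 | 0 | 0 | 0 | 0 | 0 | 0 | 0 | 0 | 1 | 1
  R[2]: 0 | 0 | 0 | 1 | 1 | 1 | 1 | 1 | 1 | 2 | 2
  R[3]: 0 | 0 | 1 | 2 | 2 | 2 | 2 | 2 | 2 | 3 | 3
  R[4]: 0 | 0 | 1 | 2 | 3 | 3 | 3 | 3 | 3 | 4 | 4
  R[5]: 1 | 1 | 2 | 3 | 4 | 4 | 4 | 4 | 4 | 5 | 5
  R[6]: 1 | 1 | 2 | 3 | 4 | 5 | 5 | 5 | 5 | 6 | 6
  R[7]: 1 | 1 | 2 | 3 | 4 | 5 | 5 | 5 | 5 | 6 | 7
  R[8]: 1 | 1 | 2 | 3 | 4 | 5 | 5 | 5 | 6 | 7 | 8
  R[9]: 1 | 1 | 2 | 3 | 4 | 5 | 5 | 6 | 7 | 8 | 9
  R[10]: 1 | 2 | 3 | 4 | 5 | 6 | 6 | 7 | 8 | 9 | 10
  R[11]: 1 | 2 | 3 | 4 | 5 | 6 | 7 | 8 | 9 | 10 | 11

the unique w with this rank table is (10, 4, 3, 5, 1, 6, 11, 9, 8, 2, 7).

ℓ(w)=26; the 7 essential cells (i,j,r):

[(1, 9, 0), (2, 3, 0), (4, 2, 0), (7, 9, 5), (8, 8, 5), (9, 2, 1), (9, 7, 5)]


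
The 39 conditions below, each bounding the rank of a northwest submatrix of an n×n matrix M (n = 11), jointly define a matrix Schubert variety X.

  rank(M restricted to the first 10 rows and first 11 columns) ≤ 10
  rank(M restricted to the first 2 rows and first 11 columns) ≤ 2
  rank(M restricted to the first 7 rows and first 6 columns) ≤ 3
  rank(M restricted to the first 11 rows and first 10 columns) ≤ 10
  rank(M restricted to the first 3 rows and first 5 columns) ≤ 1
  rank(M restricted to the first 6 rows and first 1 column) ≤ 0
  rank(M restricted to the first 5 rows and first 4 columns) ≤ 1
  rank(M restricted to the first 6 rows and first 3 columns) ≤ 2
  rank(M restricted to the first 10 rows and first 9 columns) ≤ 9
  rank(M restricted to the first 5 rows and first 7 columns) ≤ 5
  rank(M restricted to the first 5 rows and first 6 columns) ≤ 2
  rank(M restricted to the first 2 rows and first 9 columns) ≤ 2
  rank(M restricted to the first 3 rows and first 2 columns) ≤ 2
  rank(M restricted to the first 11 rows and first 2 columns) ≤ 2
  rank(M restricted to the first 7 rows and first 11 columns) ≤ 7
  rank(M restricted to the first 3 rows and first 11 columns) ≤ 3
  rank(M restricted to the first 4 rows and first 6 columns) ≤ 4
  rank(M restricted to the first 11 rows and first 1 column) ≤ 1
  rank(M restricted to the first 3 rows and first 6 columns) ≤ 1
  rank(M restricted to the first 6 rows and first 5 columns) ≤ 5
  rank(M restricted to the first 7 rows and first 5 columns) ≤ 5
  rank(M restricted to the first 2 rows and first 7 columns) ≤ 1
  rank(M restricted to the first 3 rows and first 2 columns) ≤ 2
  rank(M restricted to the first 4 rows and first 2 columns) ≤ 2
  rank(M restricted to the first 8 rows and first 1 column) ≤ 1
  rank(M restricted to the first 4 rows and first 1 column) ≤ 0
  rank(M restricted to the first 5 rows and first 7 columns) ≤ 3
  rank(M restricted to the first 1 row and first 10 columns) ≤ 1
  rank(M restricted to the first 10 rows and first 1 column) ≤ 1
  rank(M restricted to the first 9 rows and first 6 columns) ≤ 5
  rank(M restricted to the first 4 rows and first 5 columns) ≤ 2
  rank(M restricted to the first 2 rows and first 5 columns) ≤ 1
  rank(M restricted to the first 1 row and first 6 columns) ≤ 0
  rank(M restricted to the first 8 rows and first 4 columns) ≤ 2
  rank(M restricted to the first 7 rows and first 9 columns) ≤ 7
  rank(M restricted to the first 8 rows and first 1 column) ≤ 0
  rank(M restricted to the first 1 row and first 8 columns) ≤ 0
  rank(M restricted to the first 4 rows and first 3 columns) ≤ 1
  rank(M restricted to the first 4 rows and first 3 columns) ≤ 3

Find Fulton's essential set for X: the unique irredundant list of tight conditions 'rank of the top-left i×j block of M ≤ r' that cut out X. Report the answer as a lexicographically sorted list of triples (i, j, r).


Propagating the 39 rank bounds to every northwest block:

  0  0  0  0  0  0  0  0  1  1  1
  0  1  1  1  1  1  1  1  2  2  2
  0  1  1  1  1  1  2  2  3  3  3
  0  1  1  1  2  2  3  3  4  4  4
  0  1  1  1  2  2  3  4  5  5  5
  0  1  2  2  3  3  4  5  6  6  6
  0  1  2  2  3  3  4  5  6  7  7
  0  1  2  2  3  4  5  6  7  8  8
  1  2  3  3  4  5  6  7  8  9  9
  1  2  3  4  5  6  7  8  9  10  10
  1  2  3  4  5  6  7  8  9  10  11

giving w = (9, 2, 7, 5, 8, 3, 10, 6, 1, 4, 11) via Δ²R.

Rothe diagram D(w) (27 cells), 7 SE-corners (essential conditions):

[(1, 8, 0), (3, 6, 1), (5, 4, 1), (5, 6, 2), (7, 6, 3), (8, 1, 0), (8, 4, 2)]


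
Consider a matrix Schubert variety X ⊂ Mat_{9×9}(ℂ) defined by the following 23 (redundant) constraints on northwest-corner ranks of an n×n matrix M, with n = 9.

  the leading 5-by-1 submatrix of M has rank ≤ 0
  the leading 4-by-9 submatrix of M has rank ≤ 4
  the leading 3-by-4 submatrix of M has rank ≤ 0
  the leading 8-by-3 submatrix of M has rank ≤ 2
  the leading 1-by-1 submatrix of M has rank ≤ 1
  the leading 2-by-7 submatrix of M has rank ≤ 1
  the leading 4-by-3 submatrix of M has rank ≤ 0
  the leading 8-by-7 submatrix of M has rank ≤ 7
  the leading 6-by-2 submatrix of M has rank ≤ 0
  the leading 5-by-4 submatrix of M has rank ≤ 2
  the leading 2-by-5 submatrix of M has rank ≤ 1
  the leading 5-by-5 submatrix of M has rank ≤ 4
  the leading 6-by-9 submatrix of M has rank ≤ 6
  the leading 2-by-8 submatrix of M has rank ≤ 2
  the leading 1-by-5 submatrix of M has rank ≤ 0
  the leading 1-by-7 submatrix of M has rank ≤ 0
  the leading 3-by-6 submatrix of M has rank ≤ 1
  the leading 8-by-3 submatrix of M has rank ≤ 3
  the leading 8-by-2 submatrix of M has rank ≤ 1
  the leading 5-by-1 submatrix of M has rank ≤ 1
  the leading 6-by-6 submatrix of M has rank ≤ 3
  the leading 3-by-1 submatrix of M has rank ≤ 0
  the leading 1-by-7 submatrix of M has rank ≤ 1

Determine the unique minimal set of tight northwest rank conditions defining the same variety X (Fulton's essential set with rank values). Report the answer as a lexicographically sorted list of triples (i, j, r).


The tightest implied rank at each (i,j), from the 23 conditions:

  i=1: 0 0 0 0 0 0 0 1 1
  i=2: 0 0 0 0 1 1 1 2 2
  i=3: 0 0 0 0 1 1 2 3 3
  i=4: 0 0 0 1 2 2 3 4 4
  i=5: 0 0 1 2 3 3 4 5 5
  i=6: 0 0 1 2 3 3 4 5 6
  i=7: 1 1 2 3 4 4 5 6 7
  i=8: 1 1 2 3 4 5 6 7 8
  i=9: 1 2 3 4 5 6 7 8 9

hence w(1..9) = (8, 5, 7, 4, 3, 9, 1, 6, 2).

ℓ(w)=25; the 7 essential cells (i,j,r):

[(1, 7, 0), (3, 4, 0), (3, 6, 1), (4, 3, 0), (6, 2, 0), (6, 6, 3), (8, 2, 1)]


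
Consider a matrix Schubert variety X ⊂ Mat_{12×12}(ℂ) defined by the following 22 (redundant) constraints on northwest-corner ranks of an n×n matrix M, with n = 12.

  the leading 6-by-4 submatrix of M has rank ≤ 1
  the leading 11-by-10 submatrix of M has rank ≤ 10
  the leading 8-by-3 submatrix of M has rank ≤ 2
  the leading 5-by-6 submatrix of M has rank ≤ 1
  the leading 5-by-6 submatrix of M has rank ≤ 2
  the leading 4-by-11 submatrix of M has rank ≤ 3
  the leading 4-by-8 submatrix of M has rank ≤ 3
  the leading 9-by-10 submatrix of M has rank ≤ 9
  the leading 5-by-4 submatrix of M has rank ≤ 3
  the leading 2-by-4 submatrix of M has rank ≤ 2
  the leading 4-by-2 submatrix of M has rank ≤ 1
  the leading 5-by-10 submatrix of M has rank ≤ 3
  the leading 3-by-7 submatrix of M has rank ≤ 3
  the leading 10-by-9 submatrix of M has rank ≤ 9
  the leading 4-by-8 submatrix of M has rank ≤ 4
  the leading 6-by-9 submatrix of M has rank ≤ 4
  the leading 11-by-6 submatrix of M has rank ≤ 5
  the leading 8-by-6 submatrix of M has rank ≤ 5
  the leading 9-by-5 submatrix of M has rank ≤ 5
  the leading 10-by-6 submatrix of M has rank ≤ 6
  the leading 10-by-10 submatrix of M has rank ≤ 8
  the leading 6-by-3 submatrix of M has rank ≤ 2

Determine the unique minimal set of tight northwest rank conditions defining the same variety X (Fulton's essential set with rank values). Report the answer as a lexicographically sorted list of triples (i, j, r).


Reconstructing r_w from the 22 given conditions:

  row 1: 1 | 1 | 1 | 1 | 1 | 1 | 1 | 1 | 1 | 1 | 1 | 1
  row 2: 1 | 1 | 1 | 1 | 1 | 1 | 2 | 2 | 2 | 2 | 2 | 2
  row 3: 1 | 1 | 1 | 1 | 1 | 1 | 2 | 3 | 3 | 3 | 3 | 3
  row 4: 1 | 1 | 1 | 1 | 1 | 1 | 2 | 3 | 3 | 3 | 3 | 4
  row 5: 1 | 1 | 1 | 1 | 1 | 1 | 2 | 3 | 3 | 3 | 4 | 5
  row 6: 1 | 1 | 1 | 1 | 2 | 2 | 3 | 4 | 4 | 4 | 5 | 6
  row 7: 1 | 2 | 2 | 2 | 3 | 3 | 4 | 5 | 5 | 5 | 6 | 7
  row 8: 1 | 2 | 2 | 3 | 4 | 4 | 5 | 6 | 6 | 6 | 7 | 8
  row 9: 1 | 2 | 3 | 4 | 5 | 5 | 6 | 7 | 7 | 7 | 8 | 9
  row 10: 1 | 2 | 3 | 4 | 5 | 5 | 6 | 7 | 8 | 8 | 9 | 10
  row 11: 1 | 2 | 3 | 4 | 5 | 5 | 6 | 7 | 8 | 9 | 10 | 11
  row 12: 1 | 2 | 3 | 4 | 5 | 6 | 7 | 8 | 9 | 10 | 11 | 12

reading off 1-entries of Δ²R: w = (1, 7, 8, 12, 11, 5, 2, 4, 3, 9, 10, 6).

Fulton essential set (6 of the 31 Rothe cells):

[(4, 11, 3), (5, 6, 1), (5, 10, 3), (6, 4, 1), (8, 3, 2), (11, 6, 5)]


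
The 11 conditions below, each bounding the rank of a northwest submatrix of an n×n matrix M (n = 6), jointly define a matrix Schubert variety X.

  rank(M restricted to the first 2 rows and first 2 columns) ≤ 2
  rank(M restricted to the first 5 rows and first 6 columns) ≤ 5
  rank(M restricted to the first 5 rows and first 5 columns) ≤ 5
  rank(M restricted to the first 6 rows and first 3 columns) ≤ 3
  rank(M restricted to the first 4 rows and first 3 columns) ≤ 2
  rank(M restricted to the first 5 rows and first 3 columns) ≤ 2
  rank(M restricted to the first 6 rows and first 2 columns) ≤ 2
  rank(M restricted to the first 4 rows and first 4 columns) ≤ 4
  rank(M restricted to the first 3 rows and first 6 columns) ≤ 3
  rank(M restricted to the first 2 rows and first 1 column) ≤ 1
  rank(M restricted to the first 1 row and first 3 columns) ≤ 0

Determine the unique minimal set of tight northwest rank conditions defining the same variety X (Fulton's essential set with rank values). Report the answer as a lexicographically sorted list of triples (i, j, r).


Recovering R(i,j) via the rank-extension bound from the 11 conditions:

  row 1: 0, 0, 0, 1, 1, 1
  row 2: 1, 1, 1, 2, 2, 2
  row 3: 1, 2, 2, 3, 3, 3
  row 4: 1, 2, 2, 3, 4, 4
  row 5: 1, 2, 2, 3, 4, 5
  row 6: 1, 2, 3, 4, 5, 6

hence w(1..6) = (4, 1, 2, 5, 6, 3).

2 SE-corners of the 5-cell Rothe diagram give Ess(w):

[(1, 3, 0), (5, 3, 2)]


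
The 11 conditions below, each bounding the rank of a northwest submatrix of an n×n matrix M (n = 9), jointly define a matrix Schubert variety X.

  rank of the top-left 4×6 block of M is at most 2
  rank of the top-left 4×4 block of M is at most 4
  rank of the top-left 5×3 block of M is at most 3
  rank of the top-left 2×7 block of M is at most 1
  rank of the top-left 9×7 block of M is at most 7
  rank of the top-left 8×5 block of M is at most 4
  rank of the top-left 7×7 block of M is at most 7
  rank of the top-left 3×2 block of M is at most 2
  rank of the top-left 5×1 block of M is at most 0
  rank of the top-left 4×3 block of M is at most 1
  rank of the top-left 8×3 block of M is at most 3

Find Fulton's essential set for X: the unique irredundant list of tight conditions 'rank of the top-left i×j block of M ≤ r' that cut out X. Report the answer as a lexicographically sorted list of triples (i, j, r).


Recovering R(i,j) via the rank-extension bound from the 11 conditions:

  0 | 1 | 1 | 1 | 1 | 1 | 1 | 1 | 1
  0 | 1 | 1 | 1 | 1 | 1 | 1 | 2 | 2
  0 | 1 | 1 | 2 | 2 | 2 | 2 | 3 | 3
  0 | 1 | 1 | 2 | 2 | 2 | 3 | 4 | 4
  0 | 1 | 2 | 3 | 3 | 3 | 4 | 5 | 5
  1 | 2 | 3 | 4 | 4 | 4 | 5 | 6 | 6
  1 | 2 | 3 | 4 | 4 | 5 | 6 | 7 | 7
  1 | 2 | 3 | 4 | 4 | 5 | 6 | 7 | 8
  1 | 2 | 3 | 4 | 5 | 6 | 7 | 8 | 9

the unique w with this rank table is (2, 8, 4, 7, 3, 1, 6, 9, 5).

|D(w)|=16, |Ess(w)|=5:

[(2, 7, 1), (4, 3, 1), (4, 6, 2), (5, 1, 0), (8, 5, 4)]


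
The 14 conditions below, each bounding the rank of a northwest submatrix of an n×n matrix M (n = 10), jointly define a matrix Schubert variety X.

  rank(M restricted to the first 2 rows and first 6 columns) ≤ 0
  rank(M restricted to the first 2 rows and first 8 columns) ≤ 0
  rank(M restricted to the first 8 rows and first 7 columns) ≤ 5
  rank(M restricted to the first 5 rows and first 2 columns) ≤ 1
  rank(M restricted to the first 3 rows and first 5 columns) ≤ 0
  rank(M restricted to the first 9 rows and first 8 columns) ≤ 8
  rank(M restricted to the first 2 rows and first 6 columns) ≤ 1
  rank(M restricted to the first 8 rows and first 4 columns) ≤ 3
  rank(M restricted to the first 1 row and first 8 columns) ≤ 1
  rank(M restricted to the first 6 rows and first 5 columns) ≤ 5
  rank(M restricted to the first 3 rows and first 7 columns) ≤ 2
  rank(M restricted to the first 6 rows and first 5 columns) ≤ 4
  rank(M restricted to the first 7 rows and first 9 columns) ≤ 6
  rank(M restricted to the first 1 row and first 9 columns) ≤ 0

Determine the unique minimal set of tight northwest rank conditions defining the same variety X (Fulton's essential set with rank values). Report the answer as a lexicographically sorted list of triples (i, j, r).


The tightest implied rank at each (i,j), from the 14 conditions:

  i=1: 0, 0, 0, 0, 0, 0, 0, 0, 0, 1
  i=2: 0, 0, 0, 0, 0, 0, 0, 0, 1, 2
  i=3: 0, 0, 0, 0, 0, 1, 1, 1, 2, 3
  i=4: 1, 1, 1, 1, 1, 2, 2, 2, 3, 4
  i=5: 1, 1, 2, 2, 2, 3, 3, 3, 4, 5
  i=6: 1, 2, 3, 3, 3, 4, 4, 4, 5, 6
  i=7: 1, 2, 3, 3, 4, 5, 5, 5, 6, 7
  i=8: 1, 2, 3, 3, 4, 5, 5, 6, 7, 8
  i=9: 1, 2, 3, 4, 5, 6, 6, 7, 8, 9
  i=10: 1, 2, 3, 4, 5, 6, 7, 8, 9, 10

hence w(1..10) = (10, 9, 6, 1, 3, 2, 5, 8, 4, 7).

D(w) has 26 cells with 6 SE-corners; essential set:

[(1, 9, 0), (2, 8, 0), (3, 5, 0), (5, 2, 1), (8, 4, 3), (8, 7, 5)]


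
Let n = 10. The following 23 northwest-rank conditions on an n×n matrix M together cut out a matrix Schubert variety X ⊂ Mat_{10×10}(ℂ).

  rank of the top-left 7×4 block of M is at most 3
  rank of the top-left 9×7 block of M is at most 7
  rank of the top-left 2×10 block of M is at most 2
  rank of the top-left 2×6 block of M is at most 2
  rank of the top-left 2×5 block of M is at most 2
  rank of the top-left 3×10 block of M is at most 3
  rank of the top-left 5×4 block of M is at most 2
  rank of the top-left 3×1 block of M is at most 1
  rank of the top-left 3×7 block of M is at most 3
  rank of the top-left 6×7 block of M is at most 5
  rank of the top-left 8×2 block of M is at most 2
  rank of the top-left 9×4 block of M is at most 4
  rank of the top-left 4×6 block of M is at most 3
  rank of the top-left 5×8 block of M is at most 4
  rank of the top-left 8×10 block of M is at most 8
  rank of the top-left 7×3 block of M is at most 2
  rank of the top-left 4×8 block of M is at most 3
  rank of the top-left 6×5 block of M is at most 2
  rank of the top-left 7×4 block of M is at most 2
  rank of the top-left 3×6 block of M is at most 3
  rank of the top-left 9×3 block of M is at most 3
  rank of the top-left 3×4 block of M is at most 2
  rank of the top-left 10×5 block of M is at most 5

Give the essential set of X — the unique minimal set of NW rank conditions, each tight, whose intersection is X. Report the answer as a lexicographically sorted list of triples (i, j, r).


Propagating the 23 rank bounds to every northwest block:

  row 1: 1, 1, 1, 1, 1, 1, 1, 1, 1, 1
  row 2: 1, 2, 2, 2, 2, 2, 2, 2, 2, 2
  row 3: 1, 2, 2, 2, 2, 3, 3, 3, 3, 3
  row 4: 1, 2, 2, 2, 2, 3, 3, 3, 4, 4
  row 5: 1, 2, 2, 2, 2, 3, 4, 4, 5, 5
  row 6: 1, 2, 2, 2, 2, 3, 4, 5, 6, 6
  row 7: 1, 2, 2, 2, 3, 4, 5, 6, 7, 7
  row 8: 1, 2, 3, 3, 4, 5, 6, 7, 8, 8
  row 9: 1, 2, 3, 4, 5, 6, 7, 8, 9, 9
  row 10: 1, 2, 3, 4, 5, 6, 7, 8, 9, 10

giving w = (1, 2, 6, 9, 7, 8, 5, 3, 4, 10) via Δ²R.

D(w) has 16 cells with 3 SE-corners; essential set:

[(4, 8, 3), (6, 5, 2), (7, 4, 2)]


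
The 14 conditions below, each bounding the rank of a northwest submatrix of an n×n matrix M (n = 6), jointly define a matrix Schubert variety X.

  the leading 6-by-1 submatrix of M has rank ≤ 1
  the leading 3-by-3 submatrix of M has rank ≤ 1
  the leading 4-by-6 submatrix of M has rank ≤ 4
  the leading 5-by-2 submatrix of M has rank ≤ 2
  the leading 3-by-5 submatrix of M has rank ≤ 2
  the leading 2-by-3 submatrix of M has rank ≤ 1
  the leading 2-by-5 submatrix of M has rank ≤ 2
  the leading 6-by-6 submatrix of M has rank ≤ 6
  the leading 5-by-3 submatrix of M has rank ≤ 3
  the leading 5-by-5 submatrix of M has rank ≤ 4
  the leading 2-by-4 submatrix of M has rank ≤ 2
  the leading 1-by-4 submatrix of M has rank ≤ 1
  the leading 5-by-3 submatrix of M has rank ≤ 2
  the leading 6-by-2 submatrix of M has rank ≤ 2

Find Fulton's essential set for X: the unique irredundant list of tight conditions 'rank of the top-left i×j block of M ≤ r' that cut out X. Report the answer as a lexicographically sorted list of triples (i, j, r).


Reconstructing r_w from the 14 given conditions:

  row 1: 1  1  1  1  1  1
  row 2: 1  1  1  2  2  2
  row 3: 1  1  1  2  2  3
  row 4: 1  2  2  3  3  4
  row 5: 1  2  2  3  4  5
  row 6: 1  2  3  4  5  6

reading off 1-entries of Δ²R: w = (1, 4, 6, 2, 5, 3).

ℓ(w)=6; the 3 essential cells (i,j,r):

[(3, 3, 1), (3, 5, 2), (5, 3, 2)]


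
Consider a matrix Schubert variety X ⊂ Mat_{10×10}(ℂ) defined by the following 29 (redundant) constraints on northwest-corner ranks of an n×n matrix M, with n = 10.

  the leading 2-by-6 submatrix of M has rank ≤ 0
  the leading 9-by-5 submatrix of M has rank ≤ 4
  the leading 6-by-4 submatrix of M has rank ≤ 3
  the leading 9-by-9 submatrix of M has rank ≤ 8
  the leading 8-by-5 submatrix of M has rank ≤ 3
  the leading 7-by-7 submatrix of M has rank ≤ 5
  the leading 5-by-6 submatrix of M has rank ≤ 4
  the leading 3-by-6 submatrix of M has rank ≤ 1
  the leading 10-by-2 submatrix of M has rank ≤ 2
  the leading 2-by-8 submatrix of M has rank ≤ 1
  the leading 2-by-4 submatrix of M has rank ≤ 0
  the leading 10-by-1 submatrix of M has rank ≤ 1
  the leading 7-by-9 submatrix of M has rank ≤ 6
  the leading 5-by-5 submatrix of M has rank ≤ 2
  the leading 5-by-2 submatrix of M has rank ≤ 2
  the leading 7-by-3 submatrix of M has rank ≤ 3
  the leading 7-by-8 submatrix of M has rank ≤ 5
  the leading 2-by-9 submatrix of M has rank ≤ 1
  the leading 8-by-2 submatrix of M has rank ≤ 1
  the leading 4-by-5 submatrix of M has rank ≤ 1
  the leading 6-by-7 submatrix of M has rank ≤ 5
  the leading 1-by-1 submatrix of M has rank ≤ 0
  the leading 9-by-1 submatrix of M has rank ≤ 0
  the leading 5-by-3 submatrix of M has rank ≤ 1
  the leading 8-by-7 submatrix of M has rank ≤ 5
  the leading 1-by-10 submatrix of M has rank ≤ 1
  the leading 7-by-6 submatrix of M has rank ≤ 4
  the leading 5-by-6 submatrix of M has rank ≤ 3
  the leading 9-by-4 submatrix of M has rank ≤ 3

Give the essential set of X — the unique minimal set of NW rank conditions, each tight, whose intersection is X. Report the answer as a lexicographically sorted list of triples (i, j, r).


Rank table r_w(10×10) implied by the 29 constraints:

  R[1]: 0, 0, 0, 0, 0, 0, 1, 1, 1, 1
  R[2]: 0, 0, 0, 0, 0, 0, 1, 1, 1, 2
  R[3]: 0, 1, 1, 1, 1, 1, 2, 2, 2, 3
  R[4]: 0, 1, 1, 1, 1, 2, 3, 3, 3, 4
  R[5]: 0, 1, 1, 2, 2, 3, 4, 4, 4, 5
  R[6]: 0, 1, 2, 3, 3, 4, 5, 5, 5, 6
  R[7]: 0, 1, 2, 3, 3, 4, 5, 5, 6, 7
  R[8]: 0, 1, 2, 3, 3, 4, 5, 6, 7, 8
  R[9]: 0, 1, 2, 3, 4, 5, 6, 7, 8, 9
  R[10]: 1, 2, 3, 4, 5, 6, 7, 8, 9, 10

hence w(1..10) = (7, 10, 2, 6, 4, 3, 9, 8, 5, 1).

ℓ(w)=28; the 7 essential cells (i,j,r):

[(2, 6, 0), (2, 9, 1), (4, 5, 1), (5, 3, 1), (7, 8, 5), (8, 5, 3), (9, 1, 0)]
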